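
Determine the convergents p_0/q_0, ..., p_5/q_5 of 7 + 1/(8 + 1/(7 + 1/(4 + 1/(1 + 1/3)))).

7/1, 57/8, 406/57, 1681/236, 2087/293, 7942/1115

Using the convergent recurrence p_i = a_i*p_{i-1} + p_{i-2}, q_i = a_i*q_{i-1} + q_{i-2} with p_{-2}=0, p_{-1}=1, q_{-2}=1, q_{-1}=0:
  i=0: a_0=7, p_0 = 7*1 + 0 = 7, q_0 = 7*0 + 1 = 1.
  i=1: a_1=8, p_1 = 8*7 + 1 = 57, q_1 = 8*1 + 0 = 8.
  i=2: a_2=7, p_2 = 7*57 + 7 = 406, q_2 = 7*8 + 1 = 57.
  i=3: a_3=4, p_3 = 4*406 + 57 = 1681, q_3 = 4*57 + 8 = 236.
  i=4: a_4=1, p_4 = 1*1681 + 406 = 2087, q_4 = 1*236 + 57 = 293.
  i=5: a_5=3, p_5 = 3*2087 + 1681 = 7942, q_5 = 3*293 + 236 = 1115.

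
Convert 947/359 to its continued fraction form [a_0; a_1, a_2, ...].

[2; 1, 1, 1, 3, 5, 6]

Run the Euclidean algorithm on 947 and 359; the successive quotients are the partial quotients a_0, a_1, ... (each step inverts the fractional part left over by the previous one):
  947 = 2*359 + 229, so a_0 = 2.
  359 = 1*229 + 130, so a_1 = 1.
  229 = 1*130 + 99, so a_2 = 1.
  130 = 1*99 + 31, so a_3 = 1.
  99 = 3*31 + 6, so a_4 = 3.
  31 = 5*6 + 1, so a_5 = 5.
  6 = 6*1 + 0, so a_6 = 6.
The remainder reaches 0 after 7 divisions, so the expansion has 7 partial quotients, read off in order.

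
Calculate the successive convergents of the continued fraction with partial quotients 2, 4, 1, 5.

2/1, 9/4, 11/5, 64/29

Using the convergent recurrence p_i = a_i*p_{i-1} + p_{i-2}, q_i = a_i*q_{i-1} + q_{i-2} with p_{-2}=0, p_{-1}=1, q_{-2}=1, q_{-1}=0:
  i=0: a_0=2, p_0 = 2*1 + 0 = 2, q_0 = 2*0 + 1 = 1.
  i=1: a_1=4, p_1 = 4*2 + 1 = 9, q_1 = 4*1 + 0 = 4.
  i=2: a_2=1, p_2 = 1*9 + 2 = 11, q_2 = 1*4 + 1 = 5.
  i=3: a_3=5, p_3 = 5*11 + 9 = 64, q_3 = 5*5 + 4 = 29.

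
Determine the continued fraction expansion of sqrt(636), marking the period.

Write x_i = (sqrt(636) + m_i)/d_i with (m_0, d_0) = (0, 1). a_0 = floor(sqrt(636)) = 25, since 25^2 = 625 <= 636 < 676 = 26^2.
Iterate m_{i+1} = d_i*a_i - m_i, d_{i+1} = (636 - m_{i+1}^2)/d_i, a_{i+1} = floor((a_0 + m_{i+1})/d_{i+1}):
  m_1 = 1*25 - 0 = 25, d_1 = (636 - 25^2)/1 = 11/1 = 11, a_1 = floor((25 + 25)/11) = 4.
  m_2 = 11*4 - 25 = 19, d_2 = (636 - 19^2)/11 = 275/11 = 25, a_2 = floor((25 + 19)/25) = 1.
  m_3 = 25*1 - 19 = 6, d_3 = (636 - 6^2)/25 = 600/25 = 24, a_3 = floor((25 + 6)/24) = 1.
  m_4 = 24*1 - 6 = 18, d_4 = (636 - 18^2)/24 = 312/24 = 13, a_4 = floor((25 + 18)/13) = 3.
  m_5 = 13*3 - 18 = 21, d_5 = (636 - 21^2)/13 = 195/13 = 15, a_5 = floor((25 + 21)/15) = 3.
  m_6 = 15*3 - 21 = 24, d_6 = (636 - 24^2)/15 = 60/15 = 4, a_6 = floor((25 + 24)/4) = 12.
  m_7 = 4*12 - 24 = 24, d_7 = (636 - 24^2)/4 = 60/4 = 15, a_7 = floor((25 + 24)/15) = 3.
  m_8 = 15*3 - 24 = 21, d_8 = (636 - 21^2)/15 = 195/15 = 13, a_8 = floor((25 + 21)/13) = 3.
  m_9 = 13*3 - 21 = 18, d_9 = (636 - 18^2)/13 = 312/13 = 24, a_9 = floor((25 + 18)/24) = 1.
  m_10 = 24*1 - 18 = 6, d_10 = (636 - 6^2)/24 = 600/24 = 25, a_10 = floor((25 + 6)/25) = 1.
  m_11 = 25*1 - 6 = 19, d_11 = (636 - 19^2)/25 = 275/25 = 11, a_11 = floor((25 + 19)/11) = 4.
  m_12 = 11*4 - 19 = 25, d_12 = (636 - 25^2)/11 = 11/11 = 1, a_12 = floor((25 + 25)/1) = 50.
  m_13 = 1*50 - 25 = 25, d_13 = (636 - 25^2)/1 = 11/1 = 11: (m_13, d_13) = (m_1, d_1) = (25, 11), so from here the quotients repeat a_1, ..., a_12; the period length is 12.
Hence the expansion of sqrt(636) is a_0 = 25 followed by the repeating block 4, 1, 1, 3, 3, 12, 3, 3, 1, 1, 4, 50 (period 12).

[25; (4, 1, 1, 3, 3, 12, 3, 3, 1, 1, 4, 50)]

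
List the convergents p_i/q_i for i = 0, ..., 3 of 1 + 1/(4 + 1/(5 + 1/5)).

Using the convergent recurrence p_i = a_i*p_{i-1} + p_{i-2}, q_i = a_i*q_{i-1} + q_{i-2} with p_{-2}=0, p_{-1}=1, q_{-2}=1, q_{-1}=0:
  i=0: a_0=1, p_0 = 1*1 + 0 = 1, q_0 = 1*0 + 1 = 1.
  i=1: a_1=4, p_1 = 4*1 + 1 = 5, q_1 = 4*1 + 0 = 4.
  i=2: a_2=5, p_2 = 5*5 + 1 = 26, q_2 = 5*4 + 1 = 21.
  i=3: a_3=5, p_3 = 5*26 + 5 = 135, q_3 = 5*21 + 4 = 109.

1/1, 5/4, 26/21, 135/109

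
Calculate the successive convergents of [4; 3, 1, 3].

4/1, 13/3, 17/4, 64/15

Using the convergent recurrence p_i = a_i*p_{i-1} + p_{i-2}, q_i = a_i*q_{i-1} + q_{i-2} with p_{-2}=0, p_{-1}=1, q_{-2}=1, q_{-1}=0:
  i=0: a_0=4, p_0 = 4*1 + 0 = 4, q_0 = 4*0 + 1 = 1.
  i=1: a_1=3, p_1 = 3*4 + 1 = 13, q_1 = 3*1 + 0 = 3.
  i=2: a_2=1, p_2 = 1*13 + 4 = 17, q_2 = 1*3 + 1 = 4.
  i=3: a_3=3, p_3 = 3*17 + 13 = 64, q_3 = 3*4 + 3 = 15.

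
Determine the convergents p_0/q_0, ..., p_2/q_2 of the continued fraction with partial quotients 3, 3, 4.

Using the convergent recurrence p_i = a_i*p_{i-1} + p_{i-2}, q_i = a_i*q_{i-1} + q_{i-2} with p_{-2}=0, p_{-1}=1, q_{-2}=1, q_{-1}=0:
  i=0: a_0=3, p_0 = 3*1 + 0 = 3, q_0 = 3*0 + 1 = 1.
  i=1: a_1=3, p_1 = 3*3 + 1 = 10, q_1 = 3*1 + 0 = 3.
  i=2: a_2=4, p_2 = 4*10 + 3 = 43, q_2 = 4*3 + 1 = 13.

3/1, 10/3, 43/13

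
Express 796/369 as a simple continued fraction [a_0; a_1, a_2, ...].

[2; 6, 2, 1, 3, 5]

Run the Euclidean algorithm on 796 and 369; the successive quotients are the partial quotients a_0, a_1, ... (each step inverts the fractional part left over by the previous one):
  796 = 2*369 + 58, so a_0 = 2.
  369 = 6*58 + 21, so a_1 = 6.
  58 = 2*21 + 16, so a_2 = 2.
  21 = 1*16 + 5, so a_3 = 1.
  16 = 3*5 + 1, so a_4 = 3.
  5 = 5*1 + 0, so a_5 = 5.
The remainder reaches 0 after 6 divisions, so the expansion has 6 partial quotients, read off in order.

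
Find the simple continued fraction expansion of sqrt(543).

Write x_i = (sqrt(543) + m_i)/d_i with (m_0, d_0) = (0, 1). a_0 = floor(sqrt(543)) = 23, since 23^2 = 529 <= 543 < 576 = 24^2.
Iterate m_{i+1} = d_i*a_i - m_i, d_{i+1} = (543 - m_{i+1}^2)/d_i, a_{i+1} = floor((a_0 + m_{i+1})/d_{i+1}):
  m_1 = 1*23 - 0 = 23, d_1 = (543 - 23^2)/1 = 14/1 = 14, a_1 = floor((23 + 23)/14) = 3.
  m_2 = 14*3 - 23 = 19, d_2 = (543 - 19^2)/14 = 182/14 = 13, a_2 = floor((23 + 19)/13) = 3.
  m_3 = 13*3 - 19 = 20, d_3 = (543 - 20^2)/13 = 143/13 = 11, a_3 = floor((23 + 20)/11) = 3.
  m_4 = 11*3 - 20 = 13, d_4 = (543 - 13^2)/11 = 374/11 = 34, a_4 = floor((23 + 13)/34) = 1.
  m_5 = 34*1 - 13 = 21, d_5 = (543 - 21^2)/34 = 102/34 = 3, a_5 = floor((23 + 21)/3) = 14.
  m_6 = 3*14 - 21 = 21, d_6 = (543 - 21^2)/3 = 102/3 = 34, a_6 = floor((23 + 21)/34) = 1.
  m_7 = 34*1 - 21 = 13, d_7 = (543 - 13^2)/34 = 374/34 = 11, a_7 = floor((23 + 13)/11) = 3.
  m_8 = 11*3 - 13 = 20, d_8 = (543 - 20^2)/11 = 143/11 = 13, a_8 = floor((23 + 20)/13) = 3.
  m_9 = 13*3 - 20 = 19, d_9 = (543 - 19^2)/13 = 182/13 = 14, a_9 = floor((23 + 19)/14) = 3.
  m_10 = 14*3 - 19 = 23, d_10 = (543 - 23^2)/14 = 14/14 = 1, a_10 = floor((23 + 23)/1) = 46.
  m_11 = 1*46 - 23 = 23, d_11 = (543 - 23^2)/1 = 14/1 = 14: (m_11, d_11) = (m_1, d_1) = (23, 14), so from here the quotients repeat a_1, ..., a_10; the period length is 10.
Hence the expansion of sqrt(543) is a_0 = 23 followed by the repeating block 3, 3, 3, 1, 14, 1, 3, 3, 3, 46 (period 10).

[23; (3, 3, 3, 1, 14, 1, 3, 3, 3, 46)]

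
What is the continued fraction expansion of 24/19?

[1; 3, 1, 4]

Run the Euclidean algorithm on 24 and 19; the successive quotients are the partial quotients a_0, a_1, ... (each step inverts the fractional part left over by the previous one):
  24 = 1*19 + 5, so a_0 = 1.
  19 = 3*5 + 4, so a_1 = 3.
  5 = 1*4 + 1, so a_2 = 1.
  4 = 4*1 + 0, so a_3 = 4.
The remainder reaches 0 after 4 divisions, so the expansion has 4 partial quotients, read off in order.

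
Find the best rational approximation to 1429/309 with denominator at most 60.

Expand x = 1429/309 as a continued fraction with the Euclidean algorithm:
  1429 = 4*309 + 193, so a_0 = 4.
  309 = 1*193 + 116, so a_1 = 1.
  193 = 1*116 + 77, so a_2 = 1.
  116 = 1*77 + 39, so a_3 = 1.
  77 = 1*39 + 38, so a_4 = 1.
  39 = 1*38 + 1, so a_5 = 1.
  38 = 38*1 + 0, so a_6 = 38.
so x = [4; 1, 1, 1, 1, 1, 38].
Convergents (p_i = a_i*p_{i-1} + p_{i-2}, q_i = a_i*q_{i-1} + q_{i-2} with p_{-2}=0, p_{-1}=1, q_{-2}=1, q_{-1}=0), until the denominator exceeds 60:
  i=0: a_0=4, p_0 = 4*1 + 0 = 4, q_0 = 4*0 + 1 = 1.
  i=1: a_1=1, p_1 = 1*4 + 1 = 5, q_1 = 1*1 + 0 = 1.
  i=2: a_2=1, p_2 = 1*5 + 4 = 9, q_2 = 1*1 + 1 = 2.
  i=3: a_3=1, p_3 = 1*9 + 5 = 14, q_3 = 1*2 + 1 = 3.
  i=4: a_4=1, p_4 = 1*14 + 9 = 23, q_4 = 1*3 + 2 = 5.
  i=5: a_5=1, p_5 = 1*23 + 14 = 37, q_5 = 1*5 + 3 = 8.
  i=6: a_6=38, p_6 = 38*37 + 23 = 1429, q_6 = 38*8 + 5 = 309.
q_6 = 309 > 60, so the last convergent with denominator <= 60 is p_5/q_5 = 37/8.
The closest fraction with denominator <= 60 is either p_5/q_5 or the intermediate fraction (k*p_5 + p_4)/(k*q_5 + q_4) with the largest k >= 1 whose denominator stays <= 60; these approach x as k grows, and every other convergent or intermediate fraction in range is farther away.
Largest k: floor((60 - q_4)/q_5) = floor((60 - 5)/8) = 6.
That gives (6*37 + 23)/(6*8 + 5) = 245/53.
Compare the errors: |x - 37/8| = |1429*8 - 37*309|/(309*8) = 1/2472, and |x - 245/53| = |1429*53 - 245*309|/(309*53) = 32/16377.
Cross-multiplying, 1*16377 = 16377 < 79104 = 32*2472, so 1/2472 is smaller: the convergent 37/8 is closer to x than 245/53.

37/8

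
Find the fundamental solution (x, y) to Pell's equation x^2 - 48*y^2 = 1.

(x, y) = (7, 1)

First expand sqrt(48) as a continued fraction. With x_i = (sqrt(48) + m_i)/d_i and (m_0, d_0) = (0, 1): a_0 = floor(sqrt(48)) = 6, since 6^2 = 36 <= 48 < 49 = 7^2.
Iterate m_{i+1} = d_i*a_i - m_i, d_{i+1} = (48 - m_{i+1}^2)/d_i, a_{i+1} = floor((a_0 + m_{i+1})/d_{i+1}):
  m_1 = 1*6 - 0 = 6, d_1 = (48 - 6^2)/1 = 12/1 = 12, a_1 = floor((6 + 6)/12) = 1.
  m_2 = 12*1 - 6 = 6, d_2 = (48 - 6^2)/12 = 12/12 = 1, a_2 = floor((6 + 6)/1) = 12.
  m_3 = 1*12 - 6 = 6, d_3 = (48 - 6^2)/1 = 12/1 = 12: (m_3, d_3) = (m_1, d_1) = (6, 12), so from here the quotients repeat a_1, a_2; the period length is 2.
So sqrt(48) = [6; (1, 12)] with period length k = 2.
k is even, so the fundamental solution of x^2 - 48y^2 = 1 is (p_{k-1}, q_{k-1}) = (p_1, q_1); compute convergents through index 1.
Convergents (p_i = a_i*p_{i-1} + p_{i-2}, q_i = a_i*q_{i-1} + q_{i-2} with p_{-2}=0, p_{-1}=1, q_{-2}=1, q_{-1}=0):
  i=0: a_0=6, p_0 = 6*1 + 0 = 6, q_0 = 6*0 + 1 = 1.
  i=1: a_1=1, p_1 = 1*6 + 1 = 7, q_1 = 1*1 + 0 = 1.
Check: 7^2 - 48*1^2 = 49 - 48 = 1, so (x, y) = (7, 1) solves the equation, and by the theorem it is the least positive solution.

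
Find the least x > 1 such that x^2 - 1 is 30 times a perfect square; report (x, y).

(x, y) = (11, 2)

First expand sqrt(30) as a continued fraction. With x_i = (sqrt(30) + m_i)/d_i and (m_0, d_0) = (0, 1): a_0 = floor(sqrt(30)) = 5, since 5^2 = 25 <= 30 < 36 = 6^2.
Iterate m_{i+1} = d_i*a_i - m_i, d_{i+1} = (30 - m_{i+1}^2)/d_i, a_{i+1} = floor((a_0 + m_{i+1})/d_{i+1}):
  m_1 = 1*5 - 0 = 5, d_1 = (30 - 5^2)/1 = 5/1 = 5, a_1 = floor((5 + 5)/5) = 2.
  m_2 = 5*2 - 5 = 5, d_2 = (30 - 5^2)/5 = 5/5 = 1, a_2 = floor((5 + 5)/1) = 10.
  m_3 = 1*10 - 5 = 5, d_3 = (30 - 5^2)/1 = 5/1 = 5: (m_3, d_3) = (m_1, d_1) = (5, 5), so from here the quotients repeat a_1, a_2; the period length is 2.
So sqrt(30) = [5; (2, 10)] with period length k = 2.
k is even, so the fundamental solution of x^2 - 30y^2 = 1 is (p_{k-1}, q_{k-1}) = (p_1, q_1); compute convergents through index 1.
Convergents (p_i = a_i*p_{i-1} + p_{i-2}, q_i = a_i*q_{i-1} + q_{i-2} with p_{-2}=0, p_{-1}=1, q_{-2}=1, q_{-1}=0):
  i=0: a_0=5, p_0 = 5*1 + 0 = 5, q_0 = 5*0 + 1 = 1.
  i=1: a_1=2, p_1 = 2*5 + 1 = 11, q_1 = 2*1 + 0 = 2.
Check: 11^2 - 30*2^2 = 121 - 120 = 1, so (x, y) = (11, 2) solves the equation, and by the theorem it is the least positive solution.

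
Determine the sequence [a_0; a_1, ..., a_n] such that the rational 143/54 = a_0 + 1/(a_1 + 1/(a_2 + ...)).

Run the Euclidean algorithm on 143 and 54; the successive quotients are the partial quotients a_0, a_1, ... (each step inverts the fractional part left over by the previous one):
  143 = 2*54 + 35, so a_0 = 2.
  54 = 1*35 + 19, so a_1 = 1.
  35 = 1*19 + 16, so a_2 = 1.
  19 = 1*16 + 3, so a_3 = 1.
  16 = 5*3 + 1, so a_4 = 5.
  3 = 3*1 + 0, so a_5 = 3.
The remainder reaches 0 after 6 divisions, so the expansion has 6 partial quotients, read off in order.

[2; 1, 1, 1, 5, 3]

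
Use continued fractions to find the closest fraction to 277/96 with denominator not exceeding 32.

Expand x = 277/96 as a continued fraction with the Euclidean algorithm:
  277 = 2*96 + 85, so a_0 = 2.
  96 = 1*85 + 11, so a_1 = 1.
  85 = 7*11 + 8, so a_2 = 7.
  11 = 1*8 + 3, so a_3 = 1.
  8 = 2*3 + 2, so a_4 = 2.
  3 = 1*2 + 1, so a_5 = 1.
  2 = 2*1 + 0, so a_6 = 2.
so x = [2; 1, 7, 1, 2, 1, 2].
Convergents (p_i = a_i*p_{i-1} + p_{i-2}, q_i = a_i*q_{i-1} + q_{i-2} with p_{-2}=0, p_{-1}=1, q_{-2}=1, q_{-1}=0), until the denominator exceeds 32:
  i=0: a_0=2, p_0 = 2*1 + 0 = 2, q_0 = 2*0 + 1 = 1.
  i=1: a_1=1, p_1 = 1*2 + 1 = 3, q_1 = 1*1 + 0 = 1.
  i=2: a_2=7, p_2 = 7*3 + 2 = 23, q_2 = 7*1 + 1 = 8.
  i=3: a_3=1, p_3 = 1*23 + 3 = 26, q_3 = 1*8 + 1 = 9.
  i=4: a_4=2, p_4 = 2*26 + 23 = 75, q_4 = 2*9 + 8 = 26.
  i=5: a_5=1, p_5 = 1*75 + 26 = 101, q_5 = 1*26 + 9 = 35.
q_5 = 35 > 32, so the last convergent with denominator <= 32 is p_4/q_4 = 75/26.
The closest fraction with denominator <= 32 is either p_4/q_4 or the intermediate fraction (k*p_4 + p_3)/(k*q_4 + q_3) with the largest k >= 1 whose denominator stays <= 32; these approach x as k grows, and every other convergent or intermediate fraction in range is farther away.
Largest k: floor((32 - q_3)/q_4) = floor((32 - 9)/26) = 0.
Since k = 0, no intermediate fraction beyond p_4/q_4 has denominator <= 32, so the convergent 75/26 is the closest (its error is |277*26 - 75*96|/(96*26) = 2/2496).

75/26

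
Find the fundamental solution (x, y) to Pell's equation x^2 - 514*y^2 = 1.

(x, y) = (4625, 204)

First expand sqrt(514) as a continued fraction. With x_i = (sqrt(514) + m_i)/d_i and (m_0, d_0) = (0, 1): a_0 = floor(sqrt(514)) = 22, since 22^2 = 484 <= 514 < 529 = 23^2.
Iterate m_{i+1} = d_i*a_i - m_i, d_{i+1} = (514 - m_{i+1}^2)/d_i, a_{i+1} = floor((a_0 + m_{i+1})/d_{i+1}):
  m_1 = 1*22 - 0 = 22, d_1 = (514 - 22^2)/1 = 30/1 = 30, a_1 = floor((22 + 22)/30) = 1.
  m_2 = 30*1 - 22 = 8, d_2 = (514 - 8^2)/30 = 450/30 = 15, a_2 = floor((22 + 8)/15) = 2.
  m_3 = 15*2 - 8 = 22, d_3 = (514 - 22^2)/15 = 30/15 = 2, a_3 = floor((22 + 22)/2) = 22.
  m_4 = 2*22 - 22 = 22, d_4 = (514 - 22^2)/2 = 30/2 = 15, a_4 = floor((22 + 22)/15) = 2.
  m_5 = 15*2 - 22 = 8, d_5 = (514 - 8^2)/15 = 450/15 = 30, a_5 = floor((22 + 8)/30) = 1.
  m_6 = 30*1 - 8 = 22, d_6 = (514 - 22^2)/30 = 30/30 = 1, a_6 = floor((22 + 22)/1) = 44.
  m_7 = 1*44 - 22 = 22, d_7 = (514 - 22^2)/1 = 30/1 = 30: (m_7, d_7) = (m_1, d_1) = (22, 30), so from here the quotients repeat a_1, ..., a_6; the period length is 6.
So sqrt(514) = [22; (1, 2, 22, 2, 1, 44)] with period length k = 6.
k is even, so the fundamental solution of x^2 - 514y^2 = 1 is (p_{k-1}, q_{k-1}) = (p_5, q_5); compute convergents through index 5.
Convergents (p_i = a_i*p_{i-1} + p_{i-2}, q_i = a_i*q_{i-1} + q_{i-2} with p_{-2}=0, p_{-1}=1, q_{-2}=1, q_{-1}=0):
  i=0: a_0=22, p_0 = 22*1 + 0 = 22, q_0 = 22*0 + 1 = 1.
  i=1: a_1=1, p_1 = 1*22 + 1 = 23, q_1 = 1*1 + 0 = 1.
  i=2: a_2=2, p_2 = 2*23 + 22 = 68, q_2 = 2*1 + 1 = 3.
  i=3: a_3=22, p_3 = 22*68 + 23 = 1519, q_3 = 22*3 + 1 = 67.
  i=4: a_4=2, p_4 = 2*1519 + 68 = 3106, q_4 = 2*67 + 3 = 137.
  i=5: a_5=1, p_5 = 1*3106 + 1519 = 4625, q_5 = 1*137 + 67 = 204.
Check: 4625^2 - 514*204^2 = 21390625 - 21390624 = 1, so (x, y) = (4625, 204) solves the equation, and by the theorem it is the least positive solution.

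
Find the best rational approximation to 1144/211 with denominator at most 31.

103/19

Expand x = 1144/211 as a continued fraction with the Euclidean algorithm:
  1144 = 5*211 + 89, so a_0 = 5.
  211 = 2*89 + 33, so a_1 = 2.
  89 = 2*33 + 23, so a_2 = 2.
  33 = 1*23 + 10, so a_3 = 1.
  23 = 2*10 + 3, so a_4 = 2.
  10 = 3*3 + 1, so a_5 = 3.
  3 = 3*1 + 0, so a_6 = 3.
so x = [5; 2, 2, 1, 2, 3, 3].
Convergents (p_i = a_i*p_{i-1} + p_{i-2}, q_i = a_i*q_{i-1} + q_{i-2} with p_{-2}=0, p_{-1}=1, q_{-2}=1, q_{-1}=0), until the denominator exceeds 31:
  i=0: a_0=5, p_0 = 5*1 + 0 = 5, q_0 = 5*0 + 1 = 1.
  i=1: a_1=2, p_1 = 2*5 + 1 = 11, q_1 = 2*1 + 0 = 2.
  i=2: a_2=2, p_2 = 2*11 + 5 = 27, q_2 = 2*2 + 1 = 5.
  i=3: a_3=1, p_3 = 1*27 + 11 = 38, q_3 = 1*5 + 2 = 7.
  i=4: a_4=2, p_4 = 2*38 + 27 = 103, q_4 = 2*7 + 5 = 19.
  i=5: a_5=3, p_5 = 3*103 + 38 = 347, q_5 = 3*19 + 7 = 64.
q_5 = 64 > 31, so the last convergent with denominator <= 31 is p_4/q_4 = 103/19.
The closest fraction with denominator <= 31 is either p_4/q_4 or the intermediate fraction (k*p_4 + p_3)/(k*q_4 + q_3) with the largest k >= 1 whose denominator stays <= 31; these approach x as k grows, and every other convergent or intermediate fraction in range is farther away.
Largest k: floor((31 - q_3)/q_4) = floor((31 - 7)/19) = 1.
That gives (1*103 + 38)/(1*19 + 7) = 141/26.
Compare the errors: |x - 103/19| = |1144*19 - 103*211|/(211*19) = 3/4009, and |x - 141/26| = |1144*26 - 141*211|/(211*26) = 7/5486.
Cross-multiplying, 3*5486 = 16458 < 28063 = 7*4009, so 3/4009 is smaller: the convergent 103/19 is closer to x than 141/26.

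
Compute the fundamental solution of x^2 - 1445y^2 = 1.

(x, y) = (2889, 76)

First expand sqrt(1445) as a continued fraction. With x_i = (sqrt(1445) + m_i)/d_i and (m_0, d_0) = (0, 1): a_0 = floor(sqrt(1445)) = 38, since 38^2 = 1444 <= 1445 < 1521 = 39^2.
Iterate m_{i+1} = d_i*a_i - m_i, d_{i+1} = (1445 - m_{i+1}^2)/d_i, a_{i+1} = floor((a_0 + m_{i+1})/d_{i+1}):
  m_1 = 1*38 - 0 = 38, d_1 = (1445 - 38^2)/1 = 1/1 = 1, a_1 = floor((38 + 38)/1) = 76.
  m_2 = 1*76 - 38 = 38, d_2 = (1445 - 38^2)/1 = 1/1 = 1: (m_2, d_2) = (m_1, d_1) = (38, 1), so from here the quotient a_1 repeats; the period length is 1.
So sqrt(1445) = [38; (76)] with period length k = 1.
k is odd, so (p_{k-1}, q_{k-1}) only solves x^2 - 1445y^2 = -1 and the fundamental solution of x^2 - 1445y^2 = 1 is (p_{2k-1}, q_{2k-1}) = (p_1, q_1); compute convergents through index 1, running through the period twice.
Convergents (p_i = a_i*p_{i-1} + p_{i-2}, q_i = a_i*q_{i-1} + q_{i-2} with p_{-2}=0, p_{-1}=1, q_{-2}=1, q_{-1}=0):
  i=0: a_0=38, p_0 = 38*1 + 0 = 38, q_0 = 38*0 + 1 = 1.
  i=1: a_1=76, p_1 = 76*38 + 1 = 2889, q_1 = 76*1 + 0 = 76.
Indeed p_0^2 - 1445*q_0^2 = 1444 - 1445 = -1, not +1.
Check: 2889^2 - 1445*76^2 = 8346321 - 8346320 = 1, so (x, y) = (2889, 76) solves the equation, and by the theorem it is the least positive solution.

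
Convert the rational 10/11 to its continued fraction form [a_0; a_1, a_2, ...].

Run the Euclidean algorithm on 10 and 11; the successive quotients are the partial quotients a_0, a_1, ... (each step inverts the fractional part left over by the previous one):
  10 = 0*11 + 10, so a_0 = 0.
  11 = 1*10 + 1, so a_1 = 1.
  10 = 10*1 + 0, so a_2 = 10.
The remainder reaches 0 after 3 divisions, so the expansion has 3 partial quotients, read off in order.

[0; 1, 10]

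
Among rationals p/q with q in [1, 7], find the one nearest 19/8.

12/5

Expand x = 19/8 as a continued fraction with the Euclidean algorithm:
  19 = 2*8 + 3, so a_0 = 2.
  8 = 2*3 + 2, so a_1 = 2.
  3 = 1*2 + 1, so a_2 = 1.
  2 = 2*1 + 0, so a_3 = 2.
so x = [2; 2, 1, 2].
Convergents (p_i = a_i*p_{i-1} + p_{i-2}, q_i = a_i*q_{i-1} + q_{i-2} with p_{-2}=0, p_{-1}=1, q_{-2}=1, q_{-1}=0), until the denominator exceeds 7:
  i=0: a_0=2, p_0 = 2*1 + 0 = 2, q_0 = 2*0 + 1 = 1.
  i=1: a_1=2, p_1 = 2*2 + 1 = 5, q_1 = 2*1 + 0 = 2.
  i=2: a_2=1, p_2 = 1*5 + 2 = 7, q_2 = 1*2 + 1 = 3.
  i=3: a_3=2, p_3 = 2*7 + 5 = 19, q_3 = 2*3 + 2 = 8.
q_3 = 8 > 7, so the last convergent with denominator <= 7 is p_2/q_2 = 7/3.
The closest fraction with denominator <= 7 is either p_2/q_2 or the intermediate fraction (k*p_2 + p_1)/(k*q_2 + q_1) with the largest k >= 1 whose denominator stays <= 7; these approach x as k grows, and every other convergent or intermediate fraction in range is farther away.
Largest k: floor((7 - q_1)/q_2) = floor((7 - 2)/3) = 1.
That gives (1*7 + 5)/(1*3 + 2) = 12/5.
Compare the errors: |x - 7/3| = |19*3 - 7*8|/(8*3) = 1/24, and |x - 12/5| = |19*5 - 12*8|/(8*5) = 1/40.
Cross-multiplying, 1*24 = 24 < 40 = 1*40, so 1/40 is smaller: the intermediate fraction 12/5 is closer to x than 7/3.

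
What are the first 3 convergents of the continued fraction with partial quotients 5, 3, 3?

5/1, 16/3, 53/10

Using the convergent recurrence p_i = a_i*p_{i-1} + p_{i-2}, q_i = a_i*q_{i-1} + q_{i-2} with p_{-2}=0, p_{-1}=1, q_{-2}=1, q_{-1}=0:
  i=0: a_0=5, p_0 = 5*1 + 0 = 5, q_0 = 5*0 + 1 = 1.
  i=1: a_1=3, p_1 = 3*5 + 1 = 16, q_1 = 3*1 + 0 = 3.
  i=2: a_2=3, p_2 = 3*16 + 5 = 53, q_2 = 3*3 + 1 = 10.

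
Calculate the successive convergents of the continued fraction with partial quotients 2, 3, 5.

2/1, 7/3, 37/16

Using the convergent recurrence p_i = a_i*p_{i-1} + p_{i-2}, q_i = a_i*q_{i-1} + q_{i-2} with p_{-2}=0, p_{-1}=1, q_{-2}=1, q_{-1}=0:
  i=0: a_0=2, p_0 = 2*1 + 0 = 2, q_0 = 2*0 + 1 = 1.
  i=1: a_1=3, p_1 = 3*2 + 1 = 7, q_1 = 3*1 + 0 = 3.
  i=2: a_2=5, p_2 = 5*7 + 2 = 37, q_2 = 5*3 + 1 = 16.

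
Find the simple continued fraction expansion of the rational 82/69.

[1; 5, 3, 4]

Run the Euclidean algorithm on 82 and 69; the successive quotients are the partial quotients a_0, a_1, ... (each step inverts the fractional part left over by the previous one):
  82 = 1*69 + 13, so a_0 = 1.
  69 = 5*13 + 4, so a_1 = 5.
  13 = 3*4 + 1, so a_2 = 3.
  4 = 4*1 + 0, so a_3 = 4.
The remainder reaches 0 after 4 divisions, so the expansion has 4 partial quotients, read off in order.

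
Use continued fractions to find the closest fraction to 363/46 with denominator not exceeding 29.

Expand x = 363/46 as a continued fraction with the Euclidean algorithm:
  363 = 7*46 + 41, so a_0 = 7.
  46 = 1*41 + 5, so a_1 = 1.
  41 = 8*5 + 1, so a_2 = 8.
  5 = 5*1 + 0, so a_3 = 5.
so x = [7; 1, 8, 5].
Convergents (p_i = a_i*p_{i-1} + p_{i-2}, q_i = a_i*q_{i-1} + q_{i-2} with p_{-2}=0, p_{-1}=1, q_{-2}=1, q_{-1}=0), until the denominator exceeds 29:
  i=0: a_0=7, p_0 = 7*1 + 0 = 7, q_0 = 7*0 + 1 = 1.
  i=1: a_1=1, p_1 = 1*7 + 1 = 8, q_1 = 1*1 + 0 = 1.
  i=2: a_2=8, p_2 = 8*8 + 7 = 71, q_2 = 8*1 + 1 = 9.
  i=3: a_3=5, p_3 = 5*71 + 8 = 363, q_3 = 5*9 + 1 = 46.
q_3 = 46 > 29, so the last convergent with denominator <= 29 is p_2/q_2 = 71/9.
The closest fraction with denominator <= 29 is either p_2/q_2 or the intermediate fraction (k*p_2 + p_1)/(k*q_2 + q_1) with the largest k >= 1 whose denominator stays <= 29; these approach x as k grows, and every other convergent or intermediate fraction in range is farther away.
Largest k: floor((29 - q_1)/q_2) = floor((29 - 1)/9) = 3.
That gives (3*71 + 8)/(3*9 + 1) = 221/28.
Compare the errors: |x - 71/9| = |363*9 - 71*46|/(46*9) = 1/414, and |x - 221/28| = |363*28 - 221*46|/(46*28) = 2/1288.
Cross-multiplying, 2*414 = 828 < 1288 = 1*1288, so 2/1288 is smaller: the intermediate fraction 221/28 is closer to x than 71/9.

221/28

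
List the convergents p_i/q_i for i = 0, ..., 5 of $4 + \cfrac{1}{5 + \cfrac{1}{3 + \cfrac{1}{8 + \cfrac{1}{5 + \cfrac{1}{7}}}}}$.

4/1, 21/5, 67/16, 557/133, 2852/681, 20521/4900

Using the convergent recurrence p_i = a_i*p_{i-1} + p_{i-2}, q_i = a_i*q_{i-1} + q_{i-2} with p_{-2}=0, p_{-1}=1, q_{-2}=1, q_{-1}=0:
  i=0: a_0=4, p_0 = 4*1 + 0 = 4, q_0 = 4*0 + 1 = 1.
  i=1: a_1=5, p_1 = 5*4 + 1 = 21, q_1 = 5*1 + 0 = 5.
  i=2: a_2=3, p_2 = 3*21 + 4 = 67, q_2 = 3*5 + 1 = 16.
  i=3: a_3=8, p_3 = 8*67 + 21 = 557, q_3 = 8*16 + 5 = 133.
  i=4: a_4=5, p_4 = 5*557 + 67 = 2852, q_4 = 5*133 + 16 = 681.
  i=5: a_5=7, p_5 = 7*2852 + 557 = 20521, q_5 = 7*681 + 133 = 4900.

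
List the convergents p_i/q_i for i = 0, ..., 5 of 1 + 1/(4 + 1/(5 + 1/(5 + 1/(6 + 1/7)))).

Using the convergent recurrence p_i = a_i*p_{i-1} + p_{i-2}, q_i = a_i*q_{i-1} + q_{i-2} with p_{-2}=0, p_{-1}=1, q_{-2}=1, q_{-1}=0:
  i=0: a_0=1, p_0 = 1*1 + 0 = 1, q_0 = 1*0 + 1 = 1.
  i=1: a_1=4, p_1 = 4*1 + 1 = 5, q_1 = 4*1 + 0 = 4.
  i=2: a_2=5, p_2 = 5*5 + 1 = 26, q_2 = 5*4 + 1 = 21.
  i=3: a_3=5, p_3 = 5*26 + 5 = 135, q_3 = 5*21 + 4 = 109.
  i=4: a_4=6, p_4 = 6*135 + 26 = 836, q_4 = 6*109 + 21 = 675.
  i=5: a_5=7, p_5 = 7*836 + 135 = 5987, q_5 = 7*675 + 109 = 4834.

1/1, 5/4, 26/21, 135/109, 836/675, 5987/4834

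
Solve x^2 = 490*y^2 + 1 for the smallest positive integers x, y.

First expand sqrt(490) as a continued fraction. With x_i = (sqrt(490) + m_i)/d_i and (m_0, d_0) = (0, 1): a_0 = floor(sqrt(490)) = 22, since 22^2 = 484 <= 490 < 529 = 23^2.
Iterate m_{i+1} = d_i*a_i - m_i, d_{i+1} = (490 - m_{i+1}^2)/d_i, a_{i+1} = floor((a_0 + m_{i+1})/d_{i+1}):
  m_1 = 1*22 - 0 = 22, d_1 = (490 - 22^2)/1 = 6/1 = 6, a_1 = floor((22 + 22)/6) = 7.
  m_2 = 6*7 - 22 = 20, d_2 = (490 - 20^2)/6 = 90/6 = 15, a_2 = floor((22 + 20)/15) = 2.
  m_3 = 15*2 - 20 = 10, d_3 = (490 - 10^2)/15 = 390/15 = 26, a_3 = floor((22 + 10)/26) = 1.
  m_4 = 26*1 - 10 = 16, d_4 = (490 - 16^2)/26 = 234/26 = 9, a_4 = floor((22 + 16)/9) = 4.
  m_5 = 9*4 - 16 = 20, d_5 = (490 - 20^2)/9 = 90/9 = 10, a_5 = floor((22 + 20)/10) = 4.
  m_6 = 10*4 - 20 = 20, d_6 = (490 - 20^2)/10 = 90/10 = 9, a_6 = floor((22 + 20)/9) = 4.
  m_7 = 9*4 - 20 = 16, d_7 = (490 - 16^2)/9 = 234/9 = 26, a_7 = floor((22 + 16)/26) = 1.
  m_8 = 26*1 - 16 = 10, d_8 = (490 - 10^2)/26 = 390/26 = 15, a_8 = floor((22 + 10)/15) = 2.
  m_9 = 15*2 - 10 = 20, d_9 = (490 - 20^2)/15 = 90/15 = 6, a_9 = floor((22 + 20)/6) = 7.
  m_10 = 6*7 - 20 = 22, d_10 = (490 - 22^2)/6 = 6/6 = 1, a_10 = floor((22 + 22)/1) = 44.
  m_11 = 1*44 - 22 = 22, d_11 = (490 - 22^2)/1 = 6/1 = 6: (m_11, d_11) = (m_1, d_1) = (22, 6), so from here the quotients repeat a_1, ..., a_10; the period length is 10.
So sqrt(490) = [22; (7, 2, 1, 4, 4, 4, 1, 2, 7, 44)] with period length k = 10.
k is even, so the fundamental solution of x^2 - 490y^2 = 1 is (p_{k-1}, q_{k-1}) = (p_9, q_9); compute convergents through index 9.
Convergents (p_i = a_i*p_{i-1} + p_{i-2}, q_i = a_i*q_{i-1} + q_{i-2} with p_{-2}=0, p_{-1}=1, q_{-2}=1, q_{-1}=0):
  i=0: a_0=22, p_0 = 22*1 + 0 = 22, q_0 = 22*0 + 1 = 1.
  i=1: a_1=7, p_1 = 7*22 + 1 = 155, q_1 = 7*1 + 0 = 7.
  i=2: a_2=2, p_2 = 2*155 + 22 = 332, q_2 = 2*7 + 1 = 15.
  i=3: a_3=1, p_3 = 1*332 + 155 = 487, q_3 = 1*15 + 7 = 22.
  i=4: a_4=4, p_4 = 4*487 + 332 = 2280, q_4 = 4*22 + 15 = 103.
  i=5: a_5=4, p_5 = 4*2280 + 487 = 9607, q_5 = 4*103 + 22 = 434.
  i=6: a_6=4, p_6 = 4*9607 + 2280 = 40708, q_6 = 4*434 + 103 = 1839.
  i=7: a_7=1, p_7 = 1*40708 + 9607 = 50315, q_7 = 1*1839 + 434 = 2273.
  i=8: a_8=2, p_8 = 2*50315 + 40708 = 141338, q_8 = 2*2273 + 1839 = 6385.
  i=9: a_9=7, p_9 = 7*141338 + 50315 = 1039681, q_9 = 7*6385 + 2273 = 46968.
Check: 1039681^2 - 490*46968^2 = 1080936581761 - 1080936581760 = 1, so (x, y) = (1039681, 46968) solves the equation, and by the theorem it is the least positive solution.

(x, y) = (1039681, 46968)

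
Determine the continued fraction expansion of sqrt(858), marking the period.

Write x_i = (sqrt(858) + m_i)/d_i with (m_0, d_0) = (0, 1). a_0 = floor(sqrt(858)) = 29, since 29^2 = 841 <= 858 < 900 = 30^2.
Iterate m_{i+1} = d_i*a_i - m_i, d_{i+1} = (858 - m_{i+1}^2)/d_i, a_{i+1} = floor((a_0 + m_{i+1})/d_{i+1}):
  m_1 = 1*29 - 0 = 29, d_1 = (858 - 29^2)/1 = 17/1 = 17, a_1 = floor((29 + 29)/17) = 3.
  m_2 = 17*3 - 29 = 22, d_2 = (858 - 22^2)/17 = 374/17 = 22, a_2 = floor((29 + 22)/22) = 2.
  m_3 = 22*2 - 22 = 22, d_3 = (858 - 22^2)/22 = 374/22 = 17, a_3 = floor((29 + 22)/17) = 3.
  m_4 = 17*3 - 22 = 29, d_4 = (858 - 29^2)/17 = 17/17 = 1, a_4 = floor((29 + 29)/1) = 58.
  m_5 = 1*58 - 29 = 29, d_5 = (858 - 29^2)/1 = 17/1 = 17: (m_5, d_5) = (m_1, d_1) = (29, 17), so from here the quotients repeat a_1, ..., a_4; the period length is 4.
Hence the expansion of sqrt(858) is a_0 = 29 followed by the repeating block 3, 2, 3, 58 (period 4).

[29; (3, 2, 3, 58)]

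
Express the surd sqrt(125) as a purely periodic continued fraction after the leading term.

Write x_i = (sqrt(125) + m_i)/d_i with (m_0, d_0) = (0, 1). a_0 = floor(sqrt(125)) = 11, since 11^2 = 121 <= 125 < 144 = 12^2.
Iterate m_{i+1} = d_i*a_i - m_i, d_{i+1} = (125 - m_{i+1}^2)/d_i, a_{i+1} = floor((a_0 + m_{i+1})/d_{i+1}):
  m_1 = 1*11 - 0 = 11, d_1 = (125 - 11^2)/1 = 4/1 = 4, a_1 = floor((11 + 11)/4) = 5.
  m_2 = 4*5 - 11 = 9, d_2 = (125 - 9^2)/4 = 44/4 = 11, a_2 = floor((11 + 9)/11) = 1.
  m_3 = 11*1 - 9 = 2, d_3 = (125 - 2^2)/11 = 121/11 = 11, a_3 = floor((11 + 2)/11) = 1.
  m_4 = 11*1 - 2 = 9, d_4 = (125 - 9^2)/11 = 44/11 = 4, a_4 = floor((11 + 9)/4) = 5.
  m_5 = 4*5 - 9 = 11, d_5 = (125 - 11^2)/4 = 4/4 = 1, a_5 = floor((11 + 11)/1) = 22.
  m_6 = 1*22 - 11 = 11, d_6 = (125 - 11^2)/1 = 4/1 = 4: (m_6, d_6) = (m_1, d_1) = (11, 4), so from here the quotients repeat a_1, ..., a_5; the period length is 5.
Hence the expansion of sqrt(125) is a_0 = 11 followed by the repeating block 5, 1, 1, 5, 22 (period 5).

[11; (5, 1, 1, 5, 22)]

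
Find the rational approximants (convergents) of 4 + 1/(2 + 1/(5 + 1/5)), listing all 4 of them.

Using the convergent recurrence p_i = a_i*p_{i-1} + p_{i-2}, q_i = a_i*q_{i-1} + q_{i-2} with p_{-2}=0, p_{-1}=1, q_{-2}=1, q_{-1}=0:
  i=0: a_0=4, p_0 = 4*1 + 0 = 4, q_0 = 4*0 + 1 = 1.
  i=1: a_1=2, p_1 = 2*4 + 1 = 9, q_1 = 2*1 + 0 = 2.
  i=2: a_2=5, p_2 = 5*9 + 4 = 49, q_2 = 5*2 + 1 = 11.
  i=3: a_3=5, p_3 = 5*49 + 9 = 254, q_3 = 5*11 + 2 = 57.

4/1, 9/2, 49/11, 254/57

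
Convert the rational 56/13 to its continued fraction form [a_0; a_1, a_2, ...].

Run the Euclidean algorithm on 56 and 13; the successive quotients are the partial quotients a_0, a_1, ... (each step inverts the fractional part left over by the previous one):
  56 = 4*13 + 4, so a_0 = 4.
  13 = 3*4 + 1, so a_1 = 3.
  4 = 4*1 + 0, so a_2 = 4.
The remainder reaches 0 after 3 divisions, so the expansion has 3 partial quotients, read off in order.

[4; 3, 4]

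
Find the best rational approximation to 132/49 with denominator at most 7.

Expand x = 132/49 as a continued fraction with the Euclidean algorithm:
  132 = 2*49 + 34, so a_0 = 2.
  49 = 1*34 + 15, so a_1 = 1.
  34 = 2*15 + 4, so a_2 = 2.
  15 = 3*4 + 3, so a_3 = 3.
  4 = 1*3 + 1, so a_4 = 1.
  3 = 3*1 + 0, so a_5 = 3.
so x = [2; 1, 2, 3, 1, 3].
Convergents (p_i = a_i*p_{i-1} + p_{i-2}, q_i = a_i*q_{i-1} + q_{i-2} with p_{-2}=0, p_{-1}=1, q_{-2}=1, q_{-1}=0), until the denominator exceeds 7:
  i=0: a_0=2, p_0 = 2*1 + 0 = 2, q_0 = 2*0 + 1 = 1.
  i=1: a_1=1, p_1 = 1*2 + 1 = 3, q_1 = 1*1 + 0 = 1.
  i=2: a_2=2, p_2 = 2*3 + 2 = 8, q_2 = 2*1 + 1 = 3.
  i=3: a_3=3, p_3 = 3*8 + 3 = 27, q_3 = 3*3 + 1 = 10.
q_3 = 10 > 7, so the last convergent with denominator <= 7 is p_2/q_2 = 8/3.
The closest fraction with denominator <= 7 is either p_2/q_2 or the intermediate fraction (k*p_2 + p_1)/(k*q_2 + q_1) with the largest k >= 1 whose denominator stays <= 7; these approach x as k grows, and every other convergent or intermediate fraction in range is farther away.
Largest k: floor((7 - q_1)/q_2) = floor((7 - 1)/3) = 2.
That gives (2*8 + 3)/(2*3 + 1) = 19/7.
Compare the errors: |x - 8/3| = |132*3 - 8*49|/(49*3) = 4/147, and |x - 19/7| = |132*7 - 19*49|/(49*7) = 7/343.
Cross-multiplying, 7*147 = 1029 < 1372 = 4*343, so 7/343 is smaller: the intermediate fraction 19/7 is closer to x than 8/3.

19/7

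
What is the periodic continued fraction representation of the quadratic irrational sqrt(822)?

[28; (1, 2, 28, 2, 1, 56)]

Write x_i = (sqrt(822) + m_i)/d_i with (m_0, d_0) = (0, 1). a_0 = floor(sqrt(822)) = 28, since 28^2 = 784 <= 822 < 841 = 29^2.
Iterate m_{i+1} = d_i*a_i - m_i, d_{i+1} = (822 - m_{i+1}^2)/d_i, a_{i+1} = floor((a_0 + m_{i+1})/d_{i+1}):
  m_1 = 1*28 - 0 = 28, d_1 = (822 - 28^2)/1 = 38/1 = 38, a_1 = floor((28 + 28)/38) = 1.
  m_2 = 38*1 - 28 = 10, d_2 = (822 - 10^2)/38 = 722/38 = 19, a_2 = floor((28 + 10)/19) = 2.
  m_3 = 19*2 - 10 = 28, d_3 = (822 - 28^2)/19 = 38/19 = 2, a_3 = floor((28 + 28)/2) = 28.
  m_4 = 2*28 - 28 = 28, d_4 = (822 - 28^2)/2 = 38/2 = 19, a_4 = floor((28 + 28)/19) = 2.
  m_5 = 19*2 - 28 = 10, d_5 = (822 - 10^2)/19 = 722/19 = 38, a_5 = floor((28 + 10)/38) = 1.
  m_6 = 38*1 - 10 = 28, d_6 = (822 - 28^2)/38 = 38/38 = 1, a_6 = floor((28 + 28)/1) = 56.
  m_7 = 1*56 - 28 = 28, d_7 = (822 - 28^2)/1 = 38/1 = 38: (m_7, d_7) = (m_1, d_1) = (28, 38), so from here the quotients repeat a_1, ..., a_6; the period length is 6.
Hence the expansion of sqrt(822) is a_0 = 28 followed by the repeating block 1, 2, 28, 2, 1, 56 (period 6).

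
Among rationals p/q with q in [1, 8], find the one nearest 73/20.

11/3

Expand x = 73/20 as a continued fraction with the Euclidean algorithm:
  73 = 3*20 + 13, so a_0 = 3.
  20 = 1*13 + 7, so a_1 = 1.
  13 = 1*7 + 6, so a_2 = 1.
  7 = 1*6 + 1, so a_3 = 1.
  6 = 6*1 + 0, so a_4 = 6.
so x = [3; 1, 1, 1, 6].
Convergents (p_i = a_i*p_{i-1} + p_{i-2}, q_i = a_i*q_{i-1} + q_{i-2} with p_{-2}=0, p_{-1}=1, q_{-2}=1, q_{-1}=0), until the denominator exceeds 8:
  i=0: a_0=3, p_0 = 3*1 + 0 = 3, q_0 = 3*0 + 1 = 1.
  i=1: a_1=1, p_1 = 1*3 + 1 = 4, q_1 = 1*1 + 0 = 1.
  i=2: a_2=1, p_2 = 1*4 + 3 = 7, q_2 = 1*1 + 1 = 2.
  i=3: a_3=1, p_3 = 1*7 + 4 = 11, q_3 = 1*2 + 1 = 3.
  i=4: a_4=6, p_4 = 6*11 + 7 = 73, q_4 = 6*3 + 2 = 20.
q_4 = 20 > 8, so the last convergent with denominator <= 8 is p_3/q_3 = 11/3.
The closest fraction with denominator <= 8 is either p_3/q_3 or the intermediate fraction (k*p_3 + p_2)/(k*q_3 + q_2) with the largest k >= 1 whose denominator stays <= 8; these approach x as k grows, and every other convergent or intermediate fraction in range is farther away.
Largest k: floor((8 - q_2)/q_3) = floor((8 - 2)/3) = 2.
That gives (2*11 + 7)/(2*3 + 2) = 29/8.
Compare the errors: |x - 11/3| = |73*3 - 11*20|/(20*3) = 1/60, and |x - 29/8| = |73*8 - 29*20|/(20*8) = 4/160.
Cross-multiplying, 1*160 = 160 < 240 = 4*60, so 1/60 is smaller: the convergent 11/3 is closer to x than 29/8.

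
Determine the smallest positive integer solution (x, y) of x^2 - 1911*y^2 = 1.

(x, y) = (62425, 1428)

First expand sqrt(1911) as a continued fraction. With x_i = (sqrt(1911) + m_i)/d_i and (m_0, d_0) = (0, 1): a_0 = floor(sqrt(1911)) = 43, since 43^2 = 1849 <= 1911 < 1936 = 44^2.
Iterate m_{i+1} = d_i*a_i - m_i, d_{i+1} = (1911 - m_{i+1}^2)/d_i, a_{i+1} = floor((a_0 + m_{i+1})/d_{i+1}):
  m_1 = 1*43 - 0 = 43, d_1 = (1911 - 43^2)/1 = 62/1 = 62, a_1 = floor((43 + 43)/62) = 1.
  m_2 = 62*1 - 43 = 19, d_2 = (1911 - 19^2)/62 = 1550/62 = 25, a_2 = floor((43 + 19)/25) = 2.
  m_3 = 25*2 - 19 = 31, d_3 = (1911 - 31^2)/25 = 950/25 = 38, a_3 = floor((43 + 31)/38) = 1.
  m_4 = 38*1 - 31 = 7, d_4 = (1911 - 7^2)/38 = 1862/38 = 49, a_4 = floor((43 + 7)/49) = 1.
  m_5 = 49*1 - 7 = 42, d_5 = (1911 - 42^2)/49 = 147/49 = 3, a_5 = floor((43 + 42)/3) = 28.
  m_6 = 3*28 - 42 = 42, d_6 = (1911 - 42^2)/3 = 147/3 = 49, a_6 = floor((43 + 42)/49) = 1.
  m_7 = 49*1 - 42 = 7, d_7 = (1911 - 7^2)/49 = 1862/49 = 38, a_7 = floor((43 + 7)/38) = 1.
  m_8 = 38*1 - 7 = 31, d_8 = (1911 - 31^2)/38 = 950/38 = 25, a_8 = floor((43 + 31)/25) = 2.
  m_9 = 25*2 - 31 = 19, d_9 = (1911 - 19^2)/25 = 1550/25 = 62, a_9 = floor((43 + 19)/62) = 1.
  m_10 = 62*1 - 19 = 43, d_10 = (1911 - 43^2)/62 = 62/62 = 1, a_10 = floor((43 + 43)/1) = 86.
  m_11 = 1*86 - 43 = 43, d_11 = (1911 - 43^2)/1 = 62/1 = 62: (m_11, d_11) = (m_1, d_1) = (43, 62), so from here the quotients repeat a_1, ..., a_10; the period length is 10.
So sqrt(1911) = [43; (1, 2, 1, 1, 28, 1, 1, 2, 1, 86)] with period length k = 10.
k is even, so the fundamental solution of x^2 - 1911y^2 = 1 is (p_{k-1}, q_{k-1}) = (p_9, q_9); compute convergents through index 9.
Convergents (p_i = a_i*p_{i-1} + p_{i-2}, q_i = a_i*q_{i-1} + q_{i-2} with p_{-2}=0, p_{-1}=1, q_{-2}=1, q_{-1}=0):
  i=0: a_0=43, p_0 = 43*1 + 0 = 43, q_0 = 43*0 + 1 = 1.
  i=1: a_1=1, p_1 = 1*43 + 1 = 44, q_1 = 1*1 + 0 = 1.
  i=2: a_2=2, p_2 = 2*44 + 43 = 131, q_2 = 2*1 + 1 = 3.
  i=3: a_3=1, p_3 = 1*131 + 44 = 175, q_3 = 1*3 + 1 = 4.
  i=4: a_4=1, p_4 = 1*175 + 131 = 306, q_4 = 1*4 + 3 = 7.
  i=5: a_5=28, p_5 = 28*306 + 175 = 8743, q_5 = 28*7 + 4 = 200.
  i=6: a_6=1, p_6 = 1*8743 + 306 = 9049, q_6 = 1*200 + 7 = 207.
  i=7: a_7=1, p_7 = 1*9049 + 8743 = 17792, q_7 = 1*207 + 200 = 407.
  i=8: a_8=2, p_8 = 2*17792 + 9049 = 44633, q_8 = 2*407 + 207 = 1021.
  i=9: a_9=1, p_9 = 1*44633 + 17792 = 62425, q_9 = 1*1021 + 407 = 1428.
Check: 62425^2 - 1911*1428^2 = 3896880625 - 3896880624 = 1, so (x, y) = (62425, 1428) solves the equation, and by the theorem it is the least positive solution.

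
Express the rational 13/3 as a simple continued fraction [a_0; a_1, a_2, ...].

[4; 3]

Run the Euclidean algorithm on 13 and 3; the successive quotients are the partial quotients a_0, a_1, ... (each step inverts the fractional part left over by the previous one):
  13 = 4*3 + 1, so a_0 = 4.
  3 = 3*1 + 0, so a_1 = 3.
The remainder reaches 0 after 2 divisions, so the expansion has 2 partial quotients, read off in order.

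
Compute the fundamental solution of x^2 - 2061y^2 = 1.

(x, y) = (5848201, 128820)

First expand sqrt(2061) as a continued fraction. With x_i = (sqrt(2061) + m_i)/d_i and (m_0, d_0) = (0, 1): a_0 = floor(sqrt(2061)) = 45, since 45^2 = 2025 <= 2061 < 2116 = 46^2.
Iterate m_{i+1} = d_i*a_i - m_i, d_{i+1} = (2061 - m_{i+1}^2)/d_i, a_{i+1} = floor((a_0 + m_{i+1})/d_{i+1}):
  m_1 = 1*45 - 0 = 45, d_1 = (2061 - 45^2)/1 = 36/1 = 36, a_1 = floor((45 + 45)/36) = 2.
  m_2 = 36*2 - 45 = 27, d_2 = (2061 - 27^2)/36 = 1332/36 = 37, a_2 = floor((45 + 27)/37) = 1.
  m_3 = 37*1 - 27 = 10, d_3 = (2061 - 10^2)/37 = 1961/37 = 53, a_3 = floor((45 + 10)/53) = 1.
  m_4 = 53*1 - 10 = 43, d_4 = (2061 - 43^2)/53 = 212/53 = 4, a_4 = floor((45 + 43)/4) = 22.
  m_5 = 4*22 - 43 = 45, d_5 = (2061 - 45^2)/4 = 36/4 = 9, a_5 = floor((45 + 45)/9) = 10.
  m_6 = 9*10 - 45 = 45, d_6 = (2061 - 45^2)/9 = 36/9 = 4, a_6 = floor((45 + 45)/4) = 22.
  m_7 = 4*22 - 45 = 43, d_7 = (2061 - 43^2)/4 = 212/4 = 53, a_7 = floor((45 + 43)/53) = 1.
  m_8 = 53*1 - 43 = 10, d_8 = (2061 - 10^2)/53 = 1961/53 = 37, a_8 = floor((45 + 10)/37) = 1.
  m_9 = 37*1 - 10 = 27, d_9 = (2061 - 27^2)/37 = 1332/37 = 36, a_9 = floor((45 + 27)/36) = 2.
  m_10 = 36*2 - 27 = 45, d_10 = (2061 - 45^2)/36 = 36/36 = 1, a_10 = floor((45 + 45)/1) = 90.
  m_11 = 1*90 - 45 = 45, d_11 = (2061 - 45^2)/1 = 36/1 = 36: (m_11, d_11) = (m_1, d_1) = (45, 36), so from here the quotients repeat a_1, ..., a_10; the period length is 10.
So sqrt(2061) = [45; (2, 1, 1, 22, 10, 22, 1, 1, 2, 90)] with period length k = 10.
k is even, so the fundamental solution of x^2 - 2061y^2 = 1 is (p_{k-1}, q_{k-1}) = (p_9, q_9); compute convergents through index 9.
Convergents (p_i = a_i*p_{i-1} + p_{i-2}, q_i = a_i*q_{i-1} + q_{i-2} with p_{-2}=0, p_{-1}=1, q_{-2}=1, q_{-1}=0):
  i=0: a_0=45, p_0 = 45*1 + 0 = 45, q_0 = 45*0 + 1 = 1.
  i=1: a_1=2, p_1 = 2*45 + 1 = 91, q_1 = 2*1 + 0 = 2.
  i=2: a_2=1, p_2 = 1*91 + 45 = 136, q_2 = 1*2 + 1 = 3.
  i=3: a_3=1, p_3 = 1*136 + 91 = 227, q_3 = 1*3 + 2 = 5.
  i=4: a_4=22, p_4 = 22*227 + 136 = 5130, q_4 = 22*5 + 3 = 113.
  i=5: a_5=10, p_5 = 10*5130 + 227 = 51527, q_5 = 10*113 + 5 = 1135.
  i=6: a_6=22, p_6 = 22*51527 + 5130 = 1138724, q_6 = 22*1135 + 113 = 25083.
  i=7: a_7=1, p_7 = 1*1138724 + 51527 = 1190251, q_7 = 1*25083 + 1135 = 26218.
  i=8: a_8=1, p_8 = 1*1190251 + 1138724 = 2328975, q_8 = 1*26218 + 25083 = 51301.
  i=9: a_9=2, p_9 = 2*2328975 + 1190251 = 5848201, q_9 = 2*51301 + 26218 = 128820.
Check: 5848201^2 - 2061*128820^2 = 34201454936401 - 34201454936400 = 1, so (x, y) = (5848201, 128820) solves the equation, and by the theorem it is the least positive solution.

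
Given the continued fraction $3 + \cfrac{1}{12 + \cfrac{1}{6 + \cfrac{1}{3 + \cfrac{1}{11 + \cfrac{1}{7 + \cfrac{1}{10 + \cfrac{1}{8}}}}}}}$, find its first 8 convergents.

3/1, 37/12, 225/73, 712/231, 8057/2614, 57111/18529, 579167/187904, 4690447/1521761

Using the convergent recurrence p_i = a_i*p_{i-1} + p_{i-2}, q_i = a_i*q_{i-1} + q_{i-2} with p_{-2}=0, p_{-1}=1, q_{-2}=1, q_{-1}=0:
  i=0: a_0=3, p_0 = 3*1 + 0 = 3, q_0 = 3*0 + 1 = 1.
  i=1: a_1=12, p_1 = 12*3 + 1 = 37, q_1 = 12*1 + 0 = 12.
  i=2: a_2=6, p_2 = 6*37 + 3 = 225, q_2 = 6*12 + 1 = 73.
  i=3: a_3=3, p_3 = 3*225 + 37 = 712, q_3 = 3*73 + 12 = 231.
  i=4: a_4=11, p_4 = 11*712 + 225 = 8057, q_4 = 11*231 + 73 = 2614.
  i=5: a_5=7, p_5 = 7*8057 + 712 = 57111, q_5 = 7*2614 + 231 = 18529.
  i=6: a_6=10, p_6 = 10*57111 + 8057 = 579167, q_6 = 10*18529 + 2614 = 187904.
  i=7: a_7=8, p_7 = 8*579167 + 57111 = 4690447, q_7 = 8*187904 + 18529 = 1521761.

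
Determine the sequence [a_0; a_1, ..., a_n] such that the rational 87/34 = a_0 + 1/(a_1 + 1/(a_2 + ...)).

[2; 1, 1, 3, 1, 3]

Run the Euclidean algorithm on 87 and 34; the successive quotients are the partial quotients a_0, a_1, ... (each step inverts the fractional part left over by the previous one):
  87 = 2*34 + 19, so a_0 = 2.
  34 = 1*19 + 15, so a_1 = 1.
  19 = 1*15 + 4, so a_2 = 1.
  15 = 3*4 + 3, so a_3 = 3.
  4 = 1*3 + 1, so a_4 = 1.
  3 = 3*1 + 0, so a_5 = 3.
The remainder reaches 0 after 6 divisions, so the expansion has 6 partial quotients, read off in order.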